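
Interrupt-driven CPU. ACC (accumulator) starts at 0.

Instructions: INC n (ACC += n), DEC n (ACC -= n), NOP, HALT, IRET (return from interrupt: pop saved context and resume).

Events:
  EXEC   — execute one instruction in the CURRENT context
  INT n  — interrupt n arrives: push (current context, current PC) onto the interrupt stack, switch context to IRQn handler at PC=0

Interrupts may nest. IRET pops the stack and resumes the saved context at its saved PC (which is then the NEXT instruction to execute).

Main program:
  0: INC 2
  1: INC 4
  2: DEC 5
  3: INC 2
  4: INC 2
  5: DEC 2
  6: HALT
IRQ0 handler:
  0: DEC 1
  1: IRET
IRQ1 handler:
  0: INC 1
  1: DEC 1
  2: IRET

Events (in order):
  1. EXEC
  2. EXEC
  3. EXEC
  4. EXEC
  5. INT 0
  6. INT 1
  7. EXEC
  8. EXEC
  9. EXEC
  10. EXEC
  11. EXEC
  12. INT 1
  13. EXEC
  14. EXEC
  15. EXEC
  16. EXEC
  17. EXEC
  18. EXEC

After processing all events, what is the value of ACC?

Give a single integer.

Answer: 2

Derivation:
Event 1 (EXEC): [MAIN] PC=0: INC 2 -> ACC=2
Event 2 (EXEC): [MAIN] PC=1: INC 4 -> ACC=6
Event 3 (EXEC): [MAIN] PC=2: DEC 5 -> ACC=1
Event 4 (EXEC): [MAIN] PC=3: INC 2 -> ACC=3
Event 5 (INT 0): INT 0 arrives: push (MAIN, PC=4), enter IRQ0 at PC=0 (depth now 1)
Event 6 (INT 1): INT 1 arrives: push (IRQ0, PC=0), enter IRQ1 at PC=0 (depth now 2)
Event 7 (EXEC): [IRQ1] PC=0: INC 1 -> ACC=4
Event 8 (EXEC): [IRQ1] PC=1: DEC 1 -> ACC=3
Event 9 (EXEC): [IRQ1] PC=2: IRET -> resume IRQ0 at PC=0 (depth now 1)
Event 10 (EXEC): [IRQ0] PC=0: DEC 1 -> ACC=2
Event 11 (EXEC): [IRQ0] PC=1: IRET -> resume MAIN at PC=4 (depth now 0)
Event 12 (INT 1): INT 1 arrives: push (MAIN, PC=4), enter IRQ1 at PC=0 (depth now 1)
Event 13 (EXEC): [IRQ1] PC=0: INC 1 -> ACC=3
Event 14 (EXEC): [IRQ1] PC=1: DEC 1 -> ACC=2
Event 15 (EXEC): [IRQ1] PC=2: IRET -> resume MAIN at PC=4 (depth now 0)
Event 16 (EXEC): [MAIN] PC=4: INC 2 -> ACC=4
Event 17 (EXEC): [MAIN] PC=5: DEC 2 -> ACC=2
Event 18 (EXEC): [MAIN] PC=6: HALT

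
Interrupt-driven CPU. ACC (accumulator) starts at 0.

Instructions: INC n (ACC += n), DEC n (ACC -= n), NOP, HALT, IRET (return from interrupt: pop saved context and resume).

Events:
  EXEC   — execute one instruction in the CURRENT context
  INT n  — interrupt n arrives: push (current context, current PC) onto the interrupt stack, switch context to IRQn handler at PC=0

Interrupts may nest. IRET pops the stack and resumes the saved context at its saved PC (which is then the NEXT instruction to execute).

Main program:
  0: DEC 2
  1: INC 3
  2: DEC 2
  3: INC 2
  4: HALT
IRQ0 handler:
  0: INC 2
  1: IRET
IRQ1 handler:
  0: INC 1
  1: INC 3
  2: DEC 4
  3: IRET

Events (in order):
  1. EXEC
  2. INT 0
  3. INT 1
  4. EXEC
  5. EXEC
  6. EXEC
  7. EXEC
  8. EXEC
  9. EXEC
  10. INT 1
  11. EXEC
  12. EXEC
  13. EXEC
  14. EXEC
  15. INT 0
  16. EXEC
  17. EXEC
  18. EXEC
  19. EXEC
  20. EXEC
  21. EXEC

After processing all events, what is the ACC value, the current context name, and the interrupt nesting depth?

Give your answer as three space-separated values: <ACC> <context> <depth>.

Answer: 5 MAIN 0

Derivation:
Event 1 (EXEC): [MAIN] PC=0: DEC 2 -> ACC=-2
Event 2 (INT 0): INT 0 arrives: push (MAIN, PC=1), enter IRQ0 at PC=0 (depth now 1)
Event 3 (INT 1): INT 1 arrives: push (IRQ0, PC=0), enter IRQ1 at PC=0 (depth now 2)
Event 4 (EXEC): [IRQ1] PC=0: INC 1 -> ACC=-1
Event 5 (EXEC): [IRQ1] PC=1: INC 3 -> ACC=2
Event 6 (EXEC): [IRQ1] PC=2: DEC 4 -> ACC=-2
Event 7 (EXEC): [IRQ1] PC=3: IRET -> resume IRQ0 at PC=0 (depth now 1)
Event 8 (EXEC): [IRQ0] PC=0: INC 2 -> ACC=0
Event 9 (EXEC): [IRQ0] PC=1: IRET -> resume MAIN at PC=1 (depth now 0)
Event 10 (INT 1): INT 1 arrives: push (MAIN, PC=1), enter IRQ1 at PC=0 (depth now 1)
Event 11 (EXEC): [IRQ1] PC=0: INC 1 -> ACC=1
Event 12 (EXEC): [IRQ1] PC=1: INC 3 -> ACC=4
Event 13 (EXEC): [IRQ1] PC=2: DEC 4 -> ACC=0
Event 14 (EXEC): [IRQ1] PC=3: IRET -> resume MAIN at PC=1 (depth now 0)
Event 15 (INT 0): INT 0 arrives: push (MAIN, PC=1), enter IRQ0 at PC=0 (depth now 1)
Event 16 (EXEC): [IRQ0] PC=0: INC 2 -> ACC=2
Event 17 (EXEC): [IRQ0] PC=1: IRET -> resume MAIN at PC=1 (depth now 0)
Event 18 (EXEC): [MAIN] PC=1: INC 3 -> ACC=5
Event 19 (EXEC): [MAIN] PC=2: DEC 2 -> ACC=3
Event 20 (EXEC): [MAIN] PC=3: INC 2 -> ACC=5
Event 21 (EXEC): [MAIN] PC=4: HALT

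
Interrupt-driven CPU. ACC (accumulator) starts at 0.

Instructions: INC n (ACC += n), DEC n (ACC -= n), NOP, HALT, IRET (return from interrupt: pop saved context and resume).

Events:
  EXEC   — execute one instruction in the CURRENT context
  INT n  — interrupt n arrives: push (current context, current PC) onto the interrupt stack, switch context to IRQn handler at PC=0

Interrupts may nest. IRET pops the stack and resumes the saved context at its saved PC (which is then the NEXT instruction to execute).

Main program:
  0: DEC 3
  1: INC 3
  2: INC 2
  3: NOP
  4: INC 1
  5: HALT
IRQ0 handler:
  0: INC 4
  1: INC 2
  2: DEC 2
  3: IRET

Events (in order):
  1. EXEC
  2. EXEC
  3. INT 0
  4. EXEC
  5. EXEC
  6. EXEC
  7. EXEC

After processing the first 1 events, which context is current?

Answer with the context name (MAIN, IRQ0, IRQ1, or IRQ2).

Answer: MAIN

Derivation:
Event 1 (EXEC): [MAIN] PC=0: DEC 3 -> ACC=-3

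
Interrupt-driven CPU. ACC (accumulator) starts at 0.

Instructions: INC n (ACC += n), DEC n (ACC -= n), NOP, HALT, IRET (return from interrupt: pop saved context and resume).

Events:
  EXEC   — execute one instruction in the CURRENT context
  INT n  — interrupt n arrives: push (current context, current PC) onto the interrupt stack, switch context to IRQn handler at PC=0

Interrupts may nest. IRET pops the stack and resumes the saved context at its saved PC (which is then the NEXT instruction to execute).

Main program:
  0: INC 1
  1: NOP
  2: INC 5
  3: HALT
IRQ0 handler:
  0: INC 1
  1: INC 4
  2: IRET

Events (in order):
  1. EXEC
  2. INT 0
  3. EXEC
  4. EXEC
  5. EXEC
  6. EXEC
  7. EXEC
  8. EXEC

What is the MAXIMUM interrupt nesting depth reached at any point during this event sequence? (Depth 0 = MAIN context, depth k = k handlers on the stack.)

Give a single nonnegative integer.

Answer: 1

Derivation:
Event 1 (EXEC): [MAIN] PC=0: INC 1 -> ACC=1 [depth=0]
Event 2 (INT 0): INT 0 arrives: push (MAIN, PC=1), enter IRQ0 at PC=0 (depth now 1) [depth=1]
Event 3 (EXEC): [IRQ0] PC=0: INC 1 -> ACC=2 [depth=1]
Event 4 (EXEC): [IRQ0] PC=1: INC 4 -> ACC=6 [depth=1]
Event 5 (EXEC): [IRQ0] PC=2: IRET -> resume MAIN at PC=1 (depth now 0) [depth=0]
Event 6 (EXEC): [MAIN] PC=1: NOP [depth=0]
Event 7 (EXEC): [MAIN] PC=2: INC 5 -> ACC=11 [depth=0]
Event 8 (EXEC): [MAIN] PC=3: HALT [depth=0]
Max depth observed: 1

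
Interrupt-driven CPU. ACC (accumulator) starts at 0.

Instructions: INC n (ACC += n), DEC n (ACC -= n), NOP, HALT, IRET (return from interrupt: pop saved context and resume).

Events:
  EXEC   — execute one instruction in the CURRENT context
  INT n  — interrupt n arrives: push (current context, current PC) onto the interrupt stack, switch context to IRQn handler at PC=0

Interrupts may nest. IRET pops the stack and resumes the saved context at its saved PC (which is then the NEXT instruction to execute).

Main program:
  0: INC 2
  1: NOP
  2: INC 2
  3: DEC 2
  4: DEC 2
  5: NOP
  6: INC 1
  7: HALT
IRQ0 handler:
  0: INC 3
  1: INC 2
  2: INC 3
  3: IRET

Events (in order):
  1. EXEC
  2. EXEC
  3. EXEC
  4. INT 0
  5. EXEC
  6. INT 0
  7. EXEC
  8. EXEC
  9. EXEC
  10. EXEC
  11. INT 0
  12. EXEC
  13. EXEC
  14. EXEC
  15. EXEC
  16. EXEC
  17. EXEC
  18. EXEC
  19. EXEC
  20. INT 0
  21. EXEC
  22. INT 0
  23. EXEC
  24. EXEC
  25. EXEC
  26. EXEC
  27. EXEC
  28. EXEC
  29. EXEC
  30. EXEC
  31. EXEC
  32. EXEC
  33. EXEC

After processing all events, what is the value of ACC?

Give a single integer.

Event 1 (EXEC): [MAIN] PC=0: INC 2 -> ACC=2
Event 2 (EXEC): [MAIN] PC=1: NOP
Event 3 (EXEC): [MAIN] PC=2: INC 2 -> ACC=4
Event 4 (INT 0): INT 0 arrives: push (MAIN, PC=3), enter IRQ0 at PC=0 (depth now 1)
Event 5 (EXEC): [IRQ0] PC=0: INC 3 -> ACC=7
Event 6 (INT 0): INT 0 arrives: push (IRQ0, PC=1), enter IRQ0 at PC=0 (depth now 2)
Event 7 (EXEC): [IRQ0] PC=0: INC 3 -> ACC=10
Event 8 (EXEC): [IRQ0] PC=1: INC 2 -> ACC=12
Event 9 (EXEC): [IRQ0] PC=2: INC 3 -> ACC=15
Event 10 (EXEC): [IRQ0] PC=3: IRET -> resume IRQ0 at PC=1 (depth now 1)
Event 11 (INT 0): INT 0 arrives: push (IRQ0, PC=1), enter IRQ0 at PC=0 (depth now 2)
Event 12 (EXEC): [IRQ0] PC=0: INC 3 -> ACC=18
Event 13 (EXEC): [IRQ0] PC=1: INC 2 -> ACC=20
Event 14 (EXEC): [IRQ0] PC=2: INC 3 -> ACC=23
Event 15 (EXEC): [IRQ0] PC=3: IRET -> resume IRQ0 at PC=1 (depth now 1)
Event 16 (EXEC): [IRQ0] PC=1: INC 2 -> ACC=25
Event 17 (EXEC): [IRQ0] PC=2: INC 3 -> ACC=28
Event 18 (EXEC): [IRQ0] PC=3: IRET -> resume MAIN at PC=3 (depth now 0)
Event 19 (EXEC): [MAIN] PC=3: DEC 2 -> ACC=26
Event 20 (INT 0): INT 0 arrives: push (MAIN, PC=4), enter IRQ0 at PC=0 (depth now 1)
Event 21 (EXEC): [IRQ0] PC=0: INC 3 -> ACC=29
Event 22 (INT 0): INT 0 arrives: push (IRQ0, PC=1), enter IRQ0 at PC=0 (depth now 2)
Event 23 (EXEC): [IRQ0] PC=0: INC 3 -> ACC=32
Event 24 (EXEC): [IRQ0] PC=1: INC 2 -> ACC=34
Event 25 (EXEC): [IRQ0] PC=2: INC 3 -> ACC=37
Event 26 (EXEC): [IRQ0] PC=3: IRET -> resume IRQ0 at PC=1 (depth now 1)
Event 27 (EXEC): [IRQ0] PC=1: INC 2 -> ACC=39
Event 28 (EXEC): [IRQ0] PC=2: INC 3 -> ACC=42
Event 29 (EXEC): [IRQ0] PC=3: IRET -> resume MAIN at PC=4 (depth now 0)
Event 30 (EXEC): [MAIN] PC=4: DEC 2 -> ACC=40
Event 31 (EXEC): [MAIN] PC=5: NOP
Event 32 (EXEC): [MAIN] PC=6: INC 1 -> ACC=41
Event 33 (EXEC): [MAIN] PC=7: HALT

Answer: 41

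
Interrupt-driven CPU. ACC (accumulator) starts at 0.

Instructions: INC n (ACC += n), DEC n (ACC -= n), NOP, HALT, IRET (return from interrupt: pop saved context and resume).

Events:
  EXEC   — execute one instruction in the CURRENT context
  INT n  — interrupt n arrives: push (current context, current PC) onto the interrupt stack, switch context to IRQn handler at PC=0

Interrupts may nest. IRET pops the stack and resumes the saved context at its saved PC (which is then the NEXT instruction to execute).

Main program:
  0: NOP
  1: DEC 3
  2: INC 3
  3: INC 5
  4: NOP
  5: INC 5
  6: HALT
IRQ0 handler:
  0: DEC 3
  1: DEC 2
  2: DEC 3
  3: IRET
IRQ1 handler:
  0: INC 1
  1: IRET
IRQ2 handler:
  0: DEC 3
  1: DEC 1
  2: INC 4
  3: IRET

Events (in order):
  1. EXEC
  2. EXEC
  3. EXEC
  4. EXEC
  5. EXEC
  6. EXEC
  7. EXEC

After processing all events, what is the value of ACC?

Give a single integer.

Event 1 (EXEC): [MAIN] PC=0: NOP
Event 2 (EXEC): [MAIN] PC=1: DEC 3 -> ACC=-3
Event 3 (EXEC): [MAIN] PC=2: INC 3 -> ACC=0
Event 4 (EXEC): [MAIN] PC=3: INC 5 -> ACC=5
Event 5 (EXEC): [MAIN] PC=4: NOP
Event 6 (EXEC): [MAIN] PC=5: INC 5 -> ACC=10
Event 7 (EXEC): [MAIN] PC=6: HALT

Answer: 10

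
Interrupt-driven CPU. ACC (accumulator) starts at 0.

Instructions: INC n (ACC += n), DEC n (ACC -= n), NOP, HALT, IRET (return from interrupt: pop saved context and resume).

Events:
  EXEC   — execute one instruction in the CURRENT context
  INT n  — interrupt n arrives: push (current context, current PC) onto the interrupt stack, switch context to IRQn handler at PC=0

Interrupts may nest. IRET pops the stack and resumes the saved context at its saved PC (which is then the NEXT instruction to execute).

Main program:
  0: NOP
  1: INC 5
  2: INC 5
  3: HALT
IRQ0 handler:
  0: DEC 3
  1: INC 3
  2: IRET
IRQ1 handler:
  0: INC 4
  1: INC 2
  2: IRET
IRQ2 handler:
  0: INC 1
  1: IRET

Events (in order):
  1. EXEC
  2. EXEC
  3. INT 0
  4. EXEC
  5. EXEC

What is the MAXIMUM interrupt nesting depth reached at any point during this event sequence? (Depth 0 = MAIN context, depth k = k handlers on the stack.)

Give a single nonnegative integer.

Answer: 1

Derivation:
Event 1 (EXEC): [MAIN] PC=0: NOP [depth=0]
Event 2 (EXEC): [MAIN] PC=1: INC 5 -> ACC=5 [depth=0]
Event 3 (INT 0): INT 0 arrives: push (MAIN, PC=2), enter IRQ0 at PC=0 (depth now 1) [depth=1]
Event 4 (EXEC): [IRQ0] PC=0: DEC 3 -> ACC=2 [depth=1]
Event 5 (EXEC): [IRQ0] PC=1: INC 3 -> ACC=5 [depth=1]
Max depth observed: 1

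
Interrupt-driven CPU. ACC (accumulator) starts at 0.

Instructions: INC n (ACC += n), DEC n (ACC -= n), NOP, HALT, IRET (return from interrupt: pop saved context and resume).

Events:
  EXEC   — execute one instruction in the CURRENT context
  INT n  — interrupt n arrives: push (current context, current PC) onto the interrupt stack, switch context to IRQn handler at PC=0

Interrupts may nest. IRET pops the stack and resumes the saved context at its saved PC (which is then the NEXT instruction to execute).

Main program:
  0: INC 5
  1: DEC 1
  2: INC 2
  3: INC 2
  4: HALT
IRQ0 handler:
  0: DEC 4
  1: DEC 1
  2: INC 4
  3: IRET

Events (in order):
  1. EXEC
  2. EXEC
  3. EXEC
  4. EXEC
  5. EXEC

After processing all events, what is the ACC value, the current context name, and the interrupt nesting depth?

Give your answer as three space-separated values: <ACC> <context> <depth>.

Answer: 8 MAIN 0

Derivation:
Event 1 (EXEC): [MAIN] PC=0: INC 5 -> ACC=5
Event 2 (EXEC): [MAIN] PC=1: DEC 1 -> ACC=4
Event 3 (EXEC): [MAIN] PC=2: INC 2 -> ACC=6
Event 4 (EXEC): [MAIN] PC=3: INC 2 -> ACC=8
Event 5 (EXEC): [MAIN] PC=4: HALT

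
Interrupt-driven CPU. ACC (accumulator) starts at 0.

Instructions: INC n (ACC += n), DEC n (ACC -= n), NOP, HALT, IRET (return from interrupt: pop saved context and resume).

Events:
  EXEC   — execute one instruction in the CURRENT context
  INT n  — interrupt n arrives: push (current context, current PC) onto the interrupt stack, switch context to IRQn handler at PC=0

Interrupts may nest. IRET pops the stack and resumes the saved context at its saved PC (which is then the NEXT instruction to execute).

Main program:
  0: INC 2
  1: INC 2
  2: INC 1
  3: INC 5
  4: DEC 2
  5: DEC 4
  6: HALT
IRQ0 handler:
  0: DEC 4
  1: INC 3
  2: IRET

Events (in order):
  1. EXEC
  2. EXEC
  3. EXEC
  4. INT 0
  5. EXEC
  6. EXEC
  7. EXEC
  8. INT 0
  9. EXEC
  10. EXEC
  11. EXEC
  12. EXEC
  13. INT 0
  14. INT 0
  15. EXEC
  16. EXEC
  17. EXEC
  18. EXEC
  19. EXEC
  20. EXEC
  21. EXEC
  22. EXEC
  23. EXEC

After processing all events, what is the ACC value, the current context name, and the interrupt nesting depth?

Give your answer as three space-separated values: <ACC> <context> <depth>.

Answer: 0 MAIN 0

Derivation:
Event 1 (EXEC): [MAIN] PC=0: INC 2 -> ACC=2
Event 2 (EXEC): [MAIN] PC=1: INC 2 -> ACC=4
Event 3 (EXEC): [MAIN] PC=2: INC 1 -> ACC=5
Event 4 (INT 0): INT 0 arrives: push (MAIN, PC=3), enter IRQ0 at PC=0 (depth now 1)
Event 5 (EXEC): [IRQ0] PC=0: DEC 4 -> ACC=1
Event 6 (EXEC): [IRQ0] PC=1: INC 3 -> ACC=4
Event 7 (EXEC): [IRQ0] PC=2: IRET -> resume MAIN at PC=3 (depth now 0)
Event 8 (INT 0): INT 0 arrives: push (MAIN, PC=3), enter IRQ0 at PC=0 (depth now 1)
Event 9 (EXEC): [IRQ0] PC=0: DEC 4 -> ACC=0
Event 10 (EXEC): [IRQ0] PC=1: INC 3 -> ACC=3
Event 11 (EXEC): [IRQ0] PC=2: IRET -> resume MAIN at PC=3 (depth now 0)
Event 12 (EXEC): [MAIN] PC=3: INC 5 -> ACC=8
Event 13 (INT 0): INT 0 arrives: push (MAIN, PC=4), enter IRQ0 at PC=0 (depth now 1)
Event 14 (INT 0): INT 0 arrives: push (IRQ0, PC=0), enter IRQ0 at PC=0 (depth now 2)
Event 15 (EXEC): [IRQ0] PC=0: DEC 4 -> ACC=4
Event 16 (EXEC): [IRQ0] PC=1: INC 3 -> ACC=7
Event 17 (EXEC): [IRQ0] PC=2: IRET -> resume IRQ0 at PC=0 (depth now 1)
Event 18 (EXEC): [IRQ0] PC=0: DEC 4 -> ACC=3
Event 19 (EXEC): [IRQ0] PC=1: INC 3 -> ACC=6
Event 20 (EXEC): [IRQ0] PC=2: IRET -> resume MAIN at PC=4 (depth now 0)
Event 21 (EXEC): [MAIN] PC=4: DEC 2 -> ACC=4
Event 22 (EXEC): [MAIN] PC=5: DEC 4 -> ACC=0
Event 23 (EXEC): [MAIN] PC=6: HALT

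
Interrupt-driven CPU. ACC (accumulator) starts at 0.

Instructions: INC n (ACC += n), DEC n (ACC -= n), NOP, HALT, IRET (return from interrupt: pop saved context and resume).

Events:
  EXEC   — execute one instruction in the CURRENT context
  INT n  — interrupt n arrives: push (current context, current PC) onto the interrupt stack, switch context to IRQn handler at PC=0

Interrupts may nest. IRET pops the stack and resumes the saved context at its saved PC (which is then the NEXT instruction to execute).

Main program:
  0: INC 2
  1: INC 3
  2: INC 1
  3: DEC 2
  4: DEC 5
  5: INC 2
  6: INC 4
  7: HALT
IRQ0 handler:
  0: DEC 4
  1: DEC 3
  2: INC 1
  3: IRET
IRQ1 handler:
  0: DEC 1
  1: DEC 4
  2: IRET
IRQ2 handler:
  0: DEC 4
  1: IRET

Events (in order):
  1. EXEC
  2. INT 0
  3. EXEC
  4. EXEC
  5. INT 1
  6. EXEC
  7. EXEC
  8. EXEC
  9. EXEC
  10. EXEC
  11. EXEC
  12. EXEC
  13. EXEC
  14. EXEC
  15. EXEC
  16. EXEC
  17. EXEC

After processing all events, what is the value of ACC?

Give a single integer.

Answer: -6

Derivation:
Event 1 (EXEC): [MAIN] PC=0: INC 2 -> ACC=2
Event 2 (INT 0): INT 0 arrives: push (MAIN, PC=1), enter IRQ0 at PC=0 (depth now 1)
Event 3 (EXEC): [IRQ0] PC=0: DEC 4 -> ACC=-2
Event 4 (EXEC): [IRQ0] PC=1: DEC 3 -> ACC=-5
Event 5 (INT 1): INT 1 arrives: push (IRQ0, PC=2), enter IRQ1 at PC=0 (depth now 2)
Event 6 (EXEC): [IRQ1] PC=0: DEC 1 -> ACC=-6
Event 7 (EXEC): [IRQ1] PC=1: DEC 4 -> ACC=-10
Event 8 (EXEC): [IRQ1] PC=2: IRET -> resume IRQ0 at PC=2 (depth now 1)
Event 9 (EXEC): [IRQ0] PC=2: INC 1 -> ACC=-9
Event 10 (EXEC): [IRQ0] PC=3: IRET -> resume MAIN at PC=1 (depth now 0)
Event 11 (EXEC): [MAIN] PC=1: INC 3 -> ACC=-6
Event 12 (EXEC): [MAIN] PC=2: INC 1 -> ACC=-5
Event 13 (EXEC): [MAIN] PC=3: DEC 2 -> ACC=-7
Event 14 (EXEC): [MAIN] PC=4: DEC 5 -> ACC=-12
Event 15 (EXEC): [MAIN] PC=5: INC 2 -> ACC=-10
Event 16 (EXEC): [MAIN] PC=6: INC 4 -> ACC=-6
Event 17 (EXEC): [MAIN] PC=7: HALT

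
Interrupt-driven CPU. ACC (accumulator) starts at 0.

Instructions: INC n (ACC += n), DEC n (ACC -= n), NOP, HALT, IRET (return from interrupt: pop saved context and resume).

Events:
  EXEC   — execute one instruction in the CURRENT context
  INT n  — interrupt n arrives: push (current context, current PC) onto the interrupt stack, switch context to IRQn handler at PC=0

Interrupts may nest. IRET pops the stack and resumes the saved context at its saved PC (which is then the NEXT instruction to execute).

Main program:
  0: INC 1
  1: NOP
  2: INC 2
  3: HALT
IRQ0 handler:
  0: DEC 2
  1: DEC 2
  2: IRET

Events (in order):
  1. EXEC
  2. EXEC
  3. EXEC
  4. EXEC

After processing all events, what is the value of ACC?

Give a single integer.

Answer: 3

Derivation:
Event 1 (EXEC): [MAIN] PC=0: INC 1 -> ACC=1
Event 2 (EXEC): [MAIN] PC=1: NOP
Event 3 (EXEC): [MAIN] PC=2: INC 2 -> ACC=3
Event 4 (EXEC): [MAIN] PC=3: HALT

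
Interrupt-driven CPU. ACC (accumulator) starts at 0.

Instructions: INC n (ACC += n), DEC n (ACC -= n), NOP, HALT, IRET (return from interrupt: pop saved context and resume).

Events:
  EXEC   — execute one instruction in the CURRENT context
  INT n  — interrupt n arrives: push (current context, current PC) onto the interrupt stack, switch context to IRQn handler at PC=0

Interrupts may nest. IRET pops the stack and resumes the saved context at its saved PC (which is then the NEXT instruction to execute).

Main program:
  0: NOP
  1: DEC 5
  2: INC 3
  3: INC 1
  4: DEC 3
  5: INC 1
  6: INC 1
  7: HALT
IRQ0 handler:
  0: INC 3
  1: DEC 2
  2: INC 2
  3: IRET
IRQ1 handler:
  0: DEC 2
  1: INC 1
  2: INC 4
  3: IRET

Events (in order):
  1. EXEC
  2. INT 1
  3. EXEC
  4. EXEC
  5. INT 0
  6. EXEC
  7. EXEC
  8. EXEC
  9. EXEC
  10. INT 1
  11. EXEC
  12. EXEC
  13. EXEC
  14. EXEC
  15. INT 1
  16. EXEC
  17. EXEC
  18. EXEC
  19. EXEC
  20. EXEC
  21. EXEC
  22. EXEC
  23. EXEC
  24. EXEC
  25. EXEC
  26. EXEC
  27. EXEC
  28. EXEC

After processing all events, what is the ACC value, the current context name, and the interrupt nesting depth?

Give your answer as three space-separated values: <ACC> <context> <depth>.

Event 1 (EXEC): [MAIN] PC=0: NOP
Event 2 (INT 1): INT 1 arrives: push (MAIN, PC=1), enter IRQ1 at PC=0 (depth now 1)
Event 3 (EXEC): [IRQ1] PC=0: DEC 2 -> ACC=-2
Event 4 (EXEC): [IRQ1] PC=1: INC 1 -> ACC=-1
Event 5 (INT 0): INT 0 arrives: push (IRQ1, PC=2), enter IRQ0 at PC=0 (depth now 2)
Event 6 (EXEC): [IRQ0] PC=0: INC 3 -> ACC=2
Event 7 (EXEC): [IRQ0] PC=1: DEC 2 -> ACC=0
Event 8 (EXEC): [IRQ0] PC=2: INC 2 -> ACC=2
Event 9 (EXEC): [IRQ0] PC=3: IRET -> resume IRQ1 at PC=2 (depth now 1)
Event 10 (INT 1): INT 1 arrives: push (IRQ1, PC=2), enter IRQ1 at PC=0 (depth now 2)
Event 11 (EXEC): [IRQ1] PC=0: DEC 2 -> ACC=0
Event 12 (EXEC): [IRQ1] PC=1: INC 1 -> ACC=1
Event 13 (EXEC): [IRQ1] PC=2: INC 4 -> ACC=5
Event 14 (EXEC): [IRQ1] PC=3: IRET -> resume IRQ1 at PC=2 (depth now 1)
Event 15 (INT 1): INT 1 arrives: push (IRQ1, PC=2), enter IRQ1 at PC=0 (depth now 2)
Event 16 (EXEC): [IRQ1] PC=0: DEC 2 -> ACC=3
Event 17 (EXEC): [IRQ1] PC=1: INC 1 -> ACC=4
Event 18 (EXEC): [IRQ1] PC=2: INC 4 -> ACC=8
Event 19 (EXEC): [IRQ1] PC=3: IRET -> resume IRQ1 at PC=2 (depth now 1)
Event 20 (EXEC): [IRQ1] PC=2: INC 4 -> ACC=12
Event 21 (EXEC): [IRQ1] PC=3: IRET -> resume MAIN at PC=1 (depth now 0)
Event 22 (EXEC): [MAIN] PC=1: DEC 5 -> ACC=7
Event 23 (EXEC): [MAIN] PC=2: INC 3 -> ACC=10
Event 24 (EXEC): [MAIN] PC=3: INC 1 -> ACC=11
Event 25 (EXEC): [MAIN] PC=4: DEC 3 -> ACC=8
Event 26 (EXEC): [MAIN] PC=5: INC 1 -> ACC=9
Event 27 (EXEC): [MAIN] PC=6: INC 1 -> ACC=10
Event 28 (EXEC): [MAIN] PC=7: HALT

Answer: 10 MAIN 0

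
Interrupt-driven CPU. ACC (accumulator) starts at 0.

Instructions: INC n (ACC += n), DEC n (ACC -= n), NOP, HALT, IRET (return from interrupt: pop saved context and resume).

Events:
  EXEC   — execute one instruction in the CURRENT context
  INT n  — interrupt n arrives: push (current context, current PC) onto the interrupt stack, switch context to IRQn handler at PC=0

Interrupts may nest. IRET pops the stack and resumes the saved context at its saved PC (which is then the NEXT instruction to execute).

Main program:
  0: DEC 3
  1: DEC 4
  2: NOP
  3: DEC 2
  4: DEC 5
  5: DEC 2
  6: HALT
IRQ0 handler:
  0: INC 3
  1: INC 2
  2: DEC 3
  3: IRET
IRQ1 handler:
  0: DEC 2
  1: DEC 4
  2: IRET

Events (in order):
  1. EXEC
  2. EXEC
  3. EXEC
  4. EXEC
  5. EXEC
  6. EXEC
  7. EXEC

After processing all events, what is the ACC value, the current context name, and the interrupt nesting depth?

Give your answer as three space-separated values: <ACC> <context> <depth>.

Answer: -16 MAIN 0

Derivation:
Event 1 (EXEC): [MAIN] PC=0: DEC 3 -> ACC=-3
Event 2 (EXEC): [MAIN] PC=1: DEC 4 -> ACC=-7
Event 3 (EXEC): [MAIN] PC=2: NOP
Event 4 (EXEC): [MAIN] PC=3: DEC 2 -> ACC=-9
Event 5 (EXEC): [MAIN] PC=4: DEC 5 -> ACC=-14
Event 6 (EXEC): [MAIN] PC=5: DEC 2 -> ACC=-16
Event 7 (EXEC): [MAIN] PC=6: HALT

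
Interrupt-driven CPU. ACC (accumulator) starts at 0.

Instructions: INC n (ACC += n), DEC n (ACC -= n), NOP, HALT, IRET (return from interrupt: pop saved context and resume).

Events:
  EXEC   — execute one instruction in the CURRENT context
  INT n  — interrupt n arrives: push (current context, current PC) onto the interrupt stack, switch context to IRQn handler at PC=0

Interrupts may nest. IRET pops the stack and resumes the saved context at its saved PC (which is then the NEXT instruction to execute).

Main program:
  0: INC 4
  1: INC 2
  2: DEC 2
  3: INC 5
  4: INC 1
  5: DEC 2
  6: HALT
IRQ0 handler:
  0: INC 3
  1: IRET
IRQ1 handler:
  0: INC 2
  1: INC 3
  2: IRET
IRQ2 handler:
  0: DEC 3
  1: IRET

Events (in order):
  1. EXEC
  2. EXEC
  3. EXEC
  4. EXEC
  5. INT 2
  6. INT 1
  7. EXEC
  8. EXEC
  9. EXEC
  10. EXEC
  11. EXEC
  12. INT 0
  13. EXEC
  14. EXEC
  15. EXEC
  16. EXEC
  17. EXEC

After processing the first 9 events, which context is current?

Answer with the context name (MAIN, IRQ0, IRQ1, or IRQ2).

Event 1 (EXEC): [MAIN] PC=0: INC 4 -> ACC=4
Event 2 (EXEC): [MAIN] PC=1: INC 2 -> ACC=6
Event 3 (EXEC): [MAIN] PC=2: DEC 2 -> ACC=4
Event 4 (EXEC): [MAIN] PC=3: INC 5 -> ACC=9
Event 5 (INT 2): INT 2 arrives: push (MAIN, PC=4), enter IRQ2 at PC=0 (depth now 1)
Event 6 (INT 1): INT 1 arrives: push (IRQ2, PC=0), enter IRQ1 at PC=0 (depth now 2)
Event 7 (EXEC): [IRQ1] PC=0: INC 2 -> ACC=11
Event 8 (EXEC): [IRQ1] PC=1: INC 3 -> ACC=14
Event 9 (EXEC): [IRQ1] PC=2: IRET -> resume IRQ2 at PC=0 (depth now 1)

Answer: IRQ2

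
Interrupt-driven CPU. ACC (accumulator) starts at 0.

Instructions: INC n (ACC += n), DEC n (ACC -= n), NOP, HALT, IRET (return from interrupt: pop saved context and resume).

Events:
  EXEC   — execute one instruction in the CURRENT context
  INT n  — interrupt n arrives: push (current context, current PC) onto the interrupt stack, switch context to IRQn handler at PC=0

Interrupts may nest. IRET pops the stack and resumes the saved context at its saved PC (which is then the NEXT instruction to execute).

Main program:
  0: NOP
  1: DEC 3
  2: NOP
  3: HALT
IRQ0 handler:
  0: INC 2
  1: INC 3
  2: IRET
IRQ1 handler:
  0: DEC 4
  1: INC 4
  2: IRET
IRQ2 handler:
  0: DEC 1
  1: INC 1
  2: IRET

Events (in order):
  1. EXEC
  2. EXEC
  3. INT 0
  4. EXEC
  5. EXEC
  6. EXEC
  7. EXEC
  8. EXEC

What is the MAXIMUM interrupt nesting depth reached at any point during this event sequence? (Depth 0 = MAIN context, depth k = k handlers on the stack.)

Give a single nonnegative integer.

Event 1 (EXEC): [MAIN] PC=0: NOP [depth=0]
Event 2 (EXEC): [MAIN] PC=1: DEC 3 -> ACC=-3 [depth=0]
Event 3 (INT 0): INT 0 arrives: push (MAIN, PC=2), enter IRQ0 at PC=0 (depth now 1) [depth=1]
Event 4 (EXEC): [IRQ0] PC=0: INC 2 -> ACC=-1 [depth=1]
Event 5 (EXEC): [IRQ0] PC=1: INC 3 -> ACC=2 [depth=1]
Event 6 (EXEC): [IRQ0] PC=2: IRET -> resume MAIN at PC=2 (depth now 0) [depth=0]
Event 7 (EXEC): [MAIN] PC=2: NOP [depth=0]
Event 8 (EXEC): [MAIN] PC=3: HALT [depth=0]
Max depth observed: 1

Answer: 1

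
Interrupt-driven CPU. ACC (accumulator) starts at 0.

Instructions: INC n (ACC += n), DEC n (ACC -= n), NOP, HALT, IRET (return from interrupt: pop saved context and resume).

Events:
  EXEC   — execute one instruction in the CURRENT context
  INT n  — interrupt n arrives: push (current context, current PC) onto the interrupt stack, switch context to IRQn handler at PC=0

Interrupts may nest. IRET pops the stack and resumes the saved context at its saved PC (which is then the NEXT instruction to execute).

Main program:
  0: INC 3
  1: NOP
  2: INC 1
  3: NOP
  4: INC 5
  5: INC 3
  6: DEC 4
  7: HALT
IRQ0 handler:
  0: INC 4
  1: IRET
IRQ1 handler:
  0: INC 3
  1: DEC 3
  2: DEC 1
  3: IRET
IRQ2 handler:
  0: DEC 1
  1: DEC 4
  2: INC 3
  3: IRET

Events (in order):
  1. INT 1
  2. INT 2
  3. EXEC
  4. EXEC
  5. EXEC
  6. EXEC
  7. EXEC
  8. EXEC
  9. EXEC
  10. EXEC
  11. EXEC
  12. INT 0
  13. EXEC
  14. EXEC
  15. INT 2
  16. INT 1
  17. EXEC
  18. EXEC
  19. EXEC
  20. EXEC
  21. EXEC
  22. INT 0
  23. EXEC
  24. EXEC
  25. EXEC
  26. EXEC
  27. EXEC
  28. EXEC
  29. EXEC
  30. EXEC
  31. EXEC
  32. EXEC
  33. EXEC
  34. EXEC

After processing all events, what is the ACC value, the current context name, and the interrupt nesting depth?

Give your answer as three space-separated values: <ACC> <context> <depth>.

Answer: 10 MAIN 0

Derivation:
Event 1 (INT 1): INT 1 arrives: push (MAIN, PC=0), enter IRQ1 at PC=0 (depth now 1)
Event 2 (INT 2): INT 2 arrives: push (IRQ1, PC=0), enter IRQ2 at PC=0 (depth now 2)
Event 3 (EXEC): [IRQ2] PC=0: DEC 1 -> ACC=-1
Event 4 (EXEC): [IRQ2] PC=1: DEC 4 -> ACC=-5
Event 5 (EXEC): [IRQ2] PC=2: INC 3 -> ACC=-2
Event 6 (EXEC): [IRQ2] PC=3: IRET -> resume IRQ1 at PC=0 (depth now 1)
Event 7 (EXEC): [IRQ1] PC=0: INC 3 -> ACC=1
Event 8 (EXEC): [IRQ1] PC=1: DEC 3 -> ACC=-2
Event 9 (EXEC): [IRQ1] PC=2: DEC 1 -> ACC=-3
Event 10 (EXEC): [IRQ1] PC=3: IRET -> resume MAIN at PC=0 (depth now 0)
Event 11 (EXEC): [MAIN] PC=0: INC 3 -> ACC=0
Event 12 (INT 0): INT 0 arrives: push (MAIN, PC=1), enter IRQ0 at PC=0 (depth now 1)
Event 13 (EXEC): [IRQ0] PC=0: INC 4 -> ACC=4
Event 14 (EXEC): [IRQ0] PC=1: IRET -> resume MAIN at PC=1 (depth now 0)
Event 15 (INT 2): INT 2 arrives: push (MAIN, PC=1), enter IRQ2 at PC=0 (depth now 1)
Event 16 (INT 1): INT 1 arrives: push (IRQ2, PC=0), enter IRQ1 at PC=0 (depth now 2)
Event 17 (EXEC): [IRQ1] PC=0: INC 3 -> ACC=7
Event 18 (EXEC): [IRQ1] PC=1: DEC 3 -> ACC=4
Event 19 (EXEC): [IRQ1] PC=2: DEC 1 -> ACC=3
Event 20 (EXEC): [IRQ1] PC=3: IRET -> resume IRQ2 at PC=0 (depth now 1)
Event 21 (EXEC): [IRQ2] PC=0: DEC 1 -> ACC=2
Event 22 (INT 0): INT 0 arrives: push (IRQ2, PC=1), enter IRQ0 at PC=0 (depth now 2)
Event 23 (EXEC): [IRQ0] PC=0: INC 4 -> ACC=6
Event 24 (EXEC): [IRQ0] PC=1: IRET -> resume IRQ2 at PC=1 (depth now 1)
Event 25 (EXEC): [IRQ2] PC=1: DEC 4 -> ACC=2
Event 26 (EXEC): [IRQ2] PC=2: INC 3 -> ACC=5
Event 27 (EXEC): [IRQ2] PC=3: IRET -> resume MAIN at PC=1 (depth now 0)
Event 28 (EXEC): [MAIN] PC=1: NOP
Event 29 (EXEC): [MAIN] PC=2: INC 1 -> ACC=6
Event 30 (EXEC): [MAIN] PC=3: NOP
Event 31 (EXEC): [MAIN] PC=4: INC 5 -> ACC=11
Event 32 (EXEC): [MAIN] PC=5: INC 3 -> ACC=14
Event 33 (EXEC): [MAIN] PC=6: DEC 4 -> ACC=10
Event 34 (EXEC): [MAIN] PC=7: HALT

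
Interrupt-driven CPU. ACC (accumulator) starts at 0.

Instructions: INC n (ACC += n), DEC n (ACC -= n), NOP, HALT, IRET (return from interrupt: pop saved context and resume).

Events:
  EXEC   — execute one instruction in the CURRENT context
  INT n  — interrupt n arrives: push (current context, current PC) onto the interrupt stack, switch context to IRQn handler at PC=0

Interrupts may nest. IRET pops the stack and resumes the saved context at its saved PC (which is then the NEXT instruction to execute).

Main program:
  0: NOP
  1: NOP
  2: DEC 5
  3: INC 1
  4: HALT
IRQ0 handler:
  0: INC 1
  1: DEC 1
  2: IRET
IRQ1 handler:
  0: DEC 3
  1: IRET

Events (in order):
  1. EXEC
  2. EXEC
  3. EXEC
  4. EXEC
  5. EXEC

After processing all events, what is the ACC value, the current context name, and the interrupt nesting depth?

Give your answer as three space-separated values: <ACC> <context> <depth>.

Event 1 (EXEC): [MAIN] PC=0: NOP
Event 2 (EXEC): [MAIN] PC=1: NOP
Event 3 (EXEC): [MAIN] PC=2: DEC 5 -> ACC=-5
Event 4 (EXEC): [MAIN] PC=3: INC 1 -> ACC=-4
Event 5 (EXEC): [MAIN] PC=4: HALT

Answer: -4 MAIN 0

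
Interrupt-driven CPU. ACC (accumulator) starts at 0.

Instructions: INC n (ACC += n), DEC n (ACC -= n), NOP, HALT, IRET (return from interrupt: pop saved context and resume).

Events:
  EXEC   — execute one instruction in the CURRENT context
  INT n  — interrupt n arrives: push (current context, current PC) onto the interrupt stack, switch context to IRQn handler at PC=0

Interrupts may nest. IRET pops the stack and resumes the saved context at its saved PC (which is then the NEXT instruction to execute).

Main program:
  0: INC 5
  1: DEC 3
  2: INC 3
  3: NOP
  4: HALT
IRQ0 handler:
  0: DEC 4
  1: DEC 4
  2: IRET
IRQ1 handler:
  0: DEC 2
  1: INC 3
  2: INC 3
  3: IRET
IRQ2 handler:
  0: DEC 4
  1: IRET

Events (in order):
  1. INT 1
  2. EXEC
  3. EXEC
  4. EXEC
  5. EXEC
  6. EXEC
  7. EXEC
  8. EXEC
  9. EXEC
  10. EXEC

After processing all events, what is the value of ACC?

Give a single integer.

Answer: 9

Derivation:
Event 1 (INT 1): INT 1 arrives: push (MAIN, PC=0), enter IRQ1 at PC=0 (depth now 1)
Event 2 (EXEC): [IRQ1] PC=0: DEC 2 -> ACC=-2
Event 3 (EXEC): [IRQ1] PC=1: INC 3 -> ACC=1
Event 4 (EXEC): [IRQ1] PC=2: INC 3 -> ACC=4
Event 5 (EXEC): [IRQ1] PC=3: IRET -> resume MAIN at PC=0 (depth now 0)
Event 6 (EXEC): [MAIN] PC=0: INC 5 -> ACC=9
Event 7 (EXEC): [MAIN] PC=1: DEC 3 -> ACC=6
Event 8 (EXEC): [MAIN] PC=2: INC 3 -> ACC=9
Event 9 (EXEC): [MAIN] PC=3: NOP
Event 10 (EXEC): [MAIN] PC=4: HALT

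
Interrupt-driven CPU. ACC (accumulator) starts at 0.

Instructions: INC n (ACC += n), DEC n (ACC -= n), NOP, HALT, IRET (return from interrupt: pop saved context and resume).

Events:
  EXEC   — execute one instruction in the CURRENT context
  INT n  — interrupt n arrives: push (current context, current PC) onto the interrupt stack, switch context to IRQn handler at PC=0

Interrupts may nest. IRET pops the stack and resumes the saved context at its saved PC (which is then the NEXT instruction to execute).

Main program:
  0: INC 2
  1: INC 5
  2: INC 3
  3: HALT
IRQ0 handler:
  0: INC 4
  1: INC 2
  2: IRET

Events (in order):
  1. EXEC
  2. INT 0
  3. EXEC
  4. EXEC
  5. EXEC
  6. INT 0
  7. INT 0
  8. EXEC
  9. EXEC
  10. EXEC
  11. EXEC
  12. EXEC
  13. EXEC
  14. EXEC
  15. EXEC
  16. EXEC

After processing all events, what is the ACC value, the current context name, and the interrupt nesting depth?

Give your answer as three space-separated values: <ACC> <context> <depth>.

Answer: 28 MAIN 0

Derivation:
Event 1 (EXEC): [MAIN] PC=0: INC 2 -> ACC=2
Event 2 (INT 0): INT 0 arrives: push (MAIN, PC=1), enter IRQ0 at PC=0 (depth now 1)
Event 3 (EXEC): [IRQ0] PC=0: INC 4 -> ACC=6
Event 4 (EXEC): [IRQ0] PC=1: INC 2 -> ACC=8
Event 5 (EXEC): [IRQ0] PC=2: IRET -> resume MAIN at PC=1 (depth now 0)
Event 6 (INT 0): INT 0 arrives: push (MAIN, PC=1), enter IRQ0 at PC=0 (depth now 1)
Event 7 (INT 0): INT 0 arrives: push (IRQ0, PC=0), enter IRQ0 at PC=0 (depth now 2)
Event 8 (EXEC): [IRQ0] PC=0: INC 4 -> ACC=12
Event 9 (EXEC): [IRQ0] PC=1: INC 2 -> ACC=14
Event 10 (EXEC): [IRQ0] PC=2: IRET -> resume IRQ0 at PC=0 (depth now 1)
Event 11 (EXEC): [IRQ0] PC=0: INC 4 -> ACC=18
Event 12 (EXEC): [IRQ0] PC=1: INC 2 -> ACC=20
Event 13 (EXEC): [IRQ0] PC=2: IRET -> resume MAIN at PC=1 (depth now 0)
Event 14 (EXEC): [MAIN] PC=1: INC 5 -> ACC=25
Event 15 (EXEC): [MAIN] PC=2: INC 3 -> ACC=28
Event 16 (EXEC): [MAIN] PC=3: HALT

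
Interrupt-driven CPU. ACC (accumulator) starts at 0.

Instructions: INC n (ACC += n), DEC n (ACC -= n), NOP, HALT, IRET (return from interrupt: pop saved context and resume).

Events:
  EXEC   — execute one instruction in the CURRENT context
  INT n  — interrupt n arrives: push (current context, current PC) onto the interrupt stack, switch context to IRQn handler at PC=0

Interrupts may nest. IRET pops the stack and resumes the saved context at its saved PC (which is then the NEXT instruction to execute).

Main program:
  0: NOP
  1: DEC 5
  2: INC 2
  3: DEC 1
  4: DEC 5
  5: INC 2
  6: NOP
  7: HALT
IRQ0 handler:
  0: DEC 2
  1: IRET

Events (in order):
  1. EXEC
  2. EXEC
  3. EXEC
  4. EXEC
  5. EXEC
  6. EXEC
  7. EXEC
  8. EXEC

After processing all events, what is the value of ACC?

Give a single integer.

Event 1 (EXEC): [MAIN] PC=0: NOP
Event 2 (EXEC): [MAIN] PC=1: DEC 5 -> ACC=-5
Event 3 (EXEC): [MAIN] PC=2: INC 2 -> ACC=-3
Event 4 (EXEC): [MAIN] PC=3: DEC 1 -> ACC=-4
Event 5 (EXEC): [MAIN] PC=4: DEC 5 -> ACC=-9
Event 6 (EXEC): [MAIN] PC=5: INC 2 -> ACC=-7
Event 7 (EXEC): [MAIN] PC=6: NOP
Event 8 (EXEC): [MAIN] PC=7: HALT

Answer: -7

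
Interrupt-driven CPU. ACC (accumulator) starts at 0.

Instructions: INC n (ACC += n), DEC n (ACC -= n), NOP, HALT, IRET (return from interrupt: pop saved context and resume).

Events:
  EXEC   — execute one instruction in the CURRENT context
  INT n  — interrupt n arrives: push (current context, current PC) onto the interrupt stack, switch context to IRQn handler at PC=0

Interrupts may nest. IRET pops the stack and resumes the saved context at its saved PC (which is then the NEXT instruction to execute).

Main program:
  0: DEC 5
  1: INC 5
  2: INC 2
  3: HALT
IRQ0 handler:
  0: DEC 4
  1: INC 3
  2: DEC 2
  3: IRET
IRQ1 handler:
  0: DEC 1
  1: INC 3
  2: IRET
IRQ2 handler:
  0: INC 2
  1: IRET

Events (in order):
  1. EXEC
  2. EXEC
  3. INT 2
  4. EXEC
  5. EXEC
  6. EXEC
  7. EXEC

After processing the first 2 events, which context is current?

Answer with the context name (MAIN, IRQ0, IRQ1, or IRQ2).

Answer: MAIN

Derivation:
Event 1 (EXEC): [MAIN] PC=0: DEC 5 -> ACC=-5
Event 2 (EXEC): [MAIN] PC=1: INC 5 -> ACC=0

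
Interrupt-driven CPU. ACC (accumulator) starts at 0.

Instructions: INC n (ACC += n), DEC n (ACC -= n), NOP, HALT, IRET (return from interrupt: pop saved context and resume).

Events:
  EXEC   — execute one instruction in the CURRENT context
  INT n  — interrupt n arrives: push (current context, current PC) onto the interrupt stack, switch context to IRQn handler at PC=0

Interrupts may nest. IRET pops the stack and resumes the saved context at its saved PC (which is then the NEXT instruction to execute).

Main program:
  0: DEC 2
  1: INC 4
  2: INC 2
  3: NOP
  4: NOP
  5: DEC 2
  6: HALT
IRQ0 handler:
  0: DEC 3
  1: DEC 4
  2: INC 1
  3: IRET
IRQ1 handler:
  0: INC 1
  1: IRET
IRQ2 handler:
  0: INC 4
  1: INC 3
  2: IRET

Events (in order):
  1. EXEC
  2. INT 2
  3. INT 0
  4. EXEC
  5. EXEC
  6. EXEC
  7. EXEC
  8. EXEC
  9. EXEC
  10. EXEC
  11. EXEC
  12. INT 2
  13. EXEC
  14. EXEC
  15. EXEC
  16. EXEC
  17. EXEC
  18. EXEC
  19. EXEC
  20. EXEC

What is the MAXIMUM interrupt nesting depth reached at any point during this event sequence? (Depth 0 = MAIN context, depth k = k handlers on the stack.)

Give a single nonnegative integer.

Answer: 2

Derivation:
Event 1 (EXEC): [MAIN] PC=0: DEC 2 -> ACC=-2 [depth=0]
Event 2 (INT 2): INT 2 arrives: push (MAIN, PC=1), enter IRQ2 at PC=0 (depth now 1) [depth=1]
Event 3 (INT 0): INT 0 arrives: push (IRQ2, PC=0), enter IRQ0 at PC=0 (depth now 2) [depth=2]
Event 4 (EXEC): [IRQ0] PC=0: DEC 3 -> ACC=-5 [depth=2]
Event 5 (EXEC): [IRQ0] PC=1: DEC 4 -> ACC=-9 [depth=2]
Event 6 (EXEC): [IRQ0] PC=2: INC 1 -> ACC=-8 [depth=2]
Event 7 (EXEC): [IRQ0] PC=3: IRET -> resume IRQ2 at PC=0 (depth now 1) [depth=1]
Event 8 (EXEC): [IRQ2] PC=0: INC 4 -> ACC=-4 [depth=1]
Event 9 (EXEC): [IRQ2] PC=1: INC 3 -> ACC=-1 [depth=1]
Event 10 (EXEC): [IRQ2] PC=2: IRET -> resume MAIN at PC=1 (depth now 0) [depth=0]
Event 11 (EXEC): [MAIN] PC=1: INC 4 -> ACC=3 [depth=0]
Event 12 (INT 2): INT 2 arrives: push (MAIN, PC=2), enter IRQ2 at PC=0 (depth now 1) [depth=1]
Event 13 (EXEC): [IRQ2] PC=0: INC 4 -> ACC=7 [depth=1]
Event 14 (EXEC): [IRQ2] PC=1: INC 3 -> ACC=10 [depth=1]
Event 15 (EXEC): [IRQ2] PC=2: IRET -> resume MAIN at PC=2 (depth now 0) [depth=0]
Event 16 (EXEC): [MAIN] PC=2: INC 2 -> ACC=12 [depth=0]
Event 17 (EXEC): [MAIN] PC=3: NOP [depth=0]
Event 18 (EXEC): [MAIN] PC=4: NOP [depth=0]
Event 19 (EXEC): [MAIN] PC=5: DEC 2 -> ACC=10 [depth=0]
Event 20 (EXEC): [MAIN] PC=6: HALT [depth=0]
Max depth observed: 2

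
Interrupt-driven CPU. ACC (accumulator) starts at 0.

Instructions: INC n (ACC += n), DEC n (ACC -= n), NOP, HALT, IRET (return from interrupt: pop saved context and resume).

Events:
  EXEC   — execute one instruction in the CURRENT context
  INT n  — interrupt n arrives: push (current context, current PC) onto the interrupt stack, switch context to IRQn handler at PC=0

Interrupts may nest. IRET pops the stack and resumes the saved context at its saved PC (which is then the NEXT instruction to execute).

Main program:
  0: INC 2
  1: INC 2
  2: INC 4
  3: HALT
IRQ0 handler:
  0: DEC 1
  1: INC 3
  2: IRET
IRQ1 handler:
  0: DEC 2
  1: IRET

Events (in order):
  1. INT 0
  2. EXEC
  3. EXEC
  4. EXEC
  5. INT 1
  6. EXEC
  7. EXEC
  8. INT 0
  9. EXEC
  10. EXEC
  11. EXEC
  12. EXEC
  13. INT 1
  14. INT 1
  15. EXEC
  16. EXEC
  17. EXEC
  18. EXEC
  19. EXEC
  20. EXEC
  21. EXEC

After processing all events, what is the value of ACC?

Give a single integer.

Answer: 6

Derivation:
Event 1 (INT 0): INT 0 arrives: push (MAIN, PC=0), enter IRQ0 at PC=0 (depth now 1)
Event 2 (EXEC): [IRQ0] PC=0: DEC 1 -> ACC=-1
Event 3 (EXEC): [IRQ0] PC=1: INC 3 -> ACC=2
Event 4 (EXEC): [IRQ0] PC=2: IRET -> resume MAIN at PC=0 (depth now 0)
Event 5 (INT 1): INT 1 arrives: push (MAIN, PC=0), enter IRQ1 at PC=0 (depth now 1)
Event 6 (EXEC): [IRQ1] PC=0: DEC 2 -> ACC=0
Event 7 (EXEC): [IRQ1] PC=1: IRET -> resume MAIN at PC=0 (depth now 0)
Event 8 (INT 0): INT 0 arrives: push (MAIN, PC=0), enter IRQ0 at PC=0 (depth now 1)
Event 9 (EXEC): [IRQ0] PC=0: DEC 1 -> ACC=-1
Event 10 (EXEC): [IRQ0] PC=1: INC 3 -> ACC=2
Event 11 (EXEC): [IRQ0] PC=2: IRET -> resume MAIN at PC=0 (depth now 0)
Event 12 (EXEC): [MAIN] PC=0: INC 2 -> ACC=4
Event 13 (INT 1): INT 1 arrives: push (MAIN, PC=1), enter IRQ1 at PC=0 (depth now 1)
Event 14 (INT 1): INT 1 arrives: push (IRQ1, PC=0), enter IRQ1 at PC=0 (depth now 2)
Event 15 (EXEC): [IRQ1] PC=0: DEC 2 -> ACC=2
Event 16 (EXEC): [IRQ1] PC=1: IRET -> resume IRQ1 at PC=0 (depth now 1)
Event 17 (EXEC): [IRQ1] PC=0: DEC 2 -> ACC=0
Event 18 (EXEC): [IRQ1] PC=1: IRET -> resume MAIN at PC=1 (depth now 0)
Event 19 (EXEC): [MAIN] PC=1: INC 2 -> ACC=2
Event 20 (EXEC): [MAIN] PC=2: INC 4 -> ACC=6
Event 21 (EXEC): [MAIN] PC=3: HALT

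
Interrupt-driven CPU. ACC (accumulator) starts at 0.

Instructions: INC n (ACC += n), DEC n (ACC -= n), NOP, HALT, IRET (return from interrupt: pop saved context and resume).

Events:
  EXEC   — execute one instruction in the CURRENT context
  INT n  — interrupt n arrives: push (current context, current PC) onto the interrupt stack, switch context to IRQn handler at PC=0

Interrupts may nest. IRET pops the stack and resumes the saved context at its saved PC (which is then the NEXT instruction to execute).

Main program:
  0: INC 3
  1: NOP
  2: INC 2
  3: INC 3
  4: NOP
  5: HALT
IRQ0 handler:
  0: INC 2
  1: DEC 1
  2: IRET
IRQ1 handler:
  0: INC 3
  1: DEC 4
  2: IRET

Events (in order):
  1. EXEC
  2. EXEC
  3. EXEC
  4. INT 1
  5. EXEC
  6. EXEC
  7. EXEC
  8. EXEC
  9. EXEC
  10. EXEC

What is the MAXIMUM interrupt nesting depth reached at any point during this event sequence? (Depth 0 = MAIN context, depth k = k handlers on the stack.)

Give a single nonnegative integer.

Answer: 1

Derivation:
Event 1 (EXEC): [MAIN] PC=0: INC 3 -> ACC=3 [depth=0]
Event 2 (EXEC): [MAIN] PC=1: NOP [depth=0]
Event 3 (EXEC): [MAIN] PC=2: INC 2 -> ACC=5 [depth=0]
Event 4 (INT 1): INT 1 arrives: push (MAIN, PC=3), enter IRQ1 at PC=0 (depth now 1) [depth=1]
Event 5 (EXEC): [IRQ1] PC=0: INC 3 -> ACC=8 [depth=1]
Event 6 (EXEC): [IRQ1] PC=1: DEC 4 -> ACC=4 [depth=1]
Event 7 (EXEC): [IRQ1] PC=2: IRET -> resume MAIN at PC=3 (depth now 0) [depth=0]
Event 8 (EXEC): [MAIN] PC=3: INC 3 -> ACC=7 [depth=0]
Event 9 (EXEC): [MAIN] PC=4: NOP [depth=0]
Event 10 (EXEC): [MAIN] PC=5: HALT [depth=0]
Max depth observed: 1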